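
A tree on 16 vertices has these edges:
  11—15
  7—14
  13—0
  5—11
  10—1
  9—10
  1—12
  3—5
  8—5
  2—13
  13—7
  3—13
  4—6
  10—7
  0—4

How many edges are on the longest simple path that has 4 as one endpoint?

6

A farthest node from 4 is 15 (12 also at distance 6).
The path 4-0-13-3-5-11-15 has 6 edges.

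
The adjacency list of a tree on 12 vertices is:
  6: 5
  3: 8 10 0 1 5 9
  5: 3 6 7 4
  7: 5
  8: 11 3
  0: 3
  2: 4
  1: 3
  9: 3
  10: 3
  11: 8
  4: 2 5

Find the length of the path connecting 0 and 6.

3

0 – 3 – 5 – 6: 3 edges.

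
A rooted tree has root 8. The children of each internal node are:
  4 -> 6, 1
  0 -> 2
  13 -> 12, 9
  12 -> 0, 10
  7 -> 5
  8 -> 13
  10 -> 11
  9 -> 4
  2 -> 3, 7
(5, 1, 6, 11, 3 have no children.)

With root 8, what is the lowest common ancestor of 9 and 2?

13

9's ancestor chain is 9, 13, 8 and 2's is 2, 0, 12, 13, 8; they first meet at 13.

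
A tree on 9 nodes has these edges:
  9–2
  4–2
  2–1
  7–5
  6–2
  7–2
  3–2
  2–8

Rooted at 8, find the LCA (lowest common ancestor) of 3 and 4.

Ancestors of 3 (toward the root): 3, 2, 8.
Ancestors of 4: 4, 2, 8.
The deepest node appearing in both lists is 2.

2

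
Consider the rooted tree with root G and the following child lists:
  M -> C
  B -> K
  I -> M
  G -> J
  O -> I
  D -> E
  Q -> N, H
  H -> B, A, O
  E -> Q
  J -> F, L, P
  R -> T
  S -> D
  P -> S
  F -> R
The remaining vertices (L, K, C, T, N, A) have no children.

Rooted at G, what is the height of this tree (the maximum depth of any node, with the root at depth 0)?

11

C sits deepest: G-J-P-S-D-E-Q-H-O-I-M-C — 11 edges from the root.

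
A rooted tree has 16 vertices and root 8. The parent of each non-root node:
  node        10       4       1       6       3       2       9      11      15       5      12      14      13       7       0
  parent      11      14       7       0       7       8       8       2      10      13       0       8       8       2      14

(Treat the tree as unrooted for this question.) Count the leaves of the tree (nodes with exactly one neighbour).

The leaves are 1, 3, 4, 5, 6, 9, 12, 15.
That is 8 leaves.

8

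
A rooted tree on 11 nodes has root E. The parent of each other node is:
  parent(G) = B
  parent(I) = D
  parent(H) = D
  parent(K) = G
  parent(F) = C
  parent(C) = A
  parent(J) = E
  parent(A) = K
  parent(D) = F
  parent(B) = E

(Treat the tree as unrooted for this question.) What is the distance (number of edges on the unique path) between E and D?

7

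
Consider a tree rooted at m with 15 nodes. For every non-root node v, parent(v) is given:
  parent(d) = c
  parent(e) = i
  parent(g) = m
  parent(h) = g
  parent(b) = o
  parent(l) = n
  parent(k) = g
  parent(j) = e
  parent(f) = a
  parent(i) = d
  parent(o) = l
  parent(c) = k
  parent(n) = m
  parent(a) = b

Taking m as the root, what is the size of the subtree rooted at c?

5

c's subtree: {c, d, i, e, j}, size 5.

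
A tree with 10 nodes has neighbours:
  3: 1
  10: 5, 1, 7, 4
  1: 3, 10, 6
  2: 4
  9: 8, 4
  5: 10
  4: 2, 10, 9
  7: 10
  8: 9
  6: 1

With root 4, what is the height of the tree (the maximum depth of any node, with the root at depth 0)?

3

The longest root-to-leaf path is 4 – 10 – 1 – 6 (3 edges).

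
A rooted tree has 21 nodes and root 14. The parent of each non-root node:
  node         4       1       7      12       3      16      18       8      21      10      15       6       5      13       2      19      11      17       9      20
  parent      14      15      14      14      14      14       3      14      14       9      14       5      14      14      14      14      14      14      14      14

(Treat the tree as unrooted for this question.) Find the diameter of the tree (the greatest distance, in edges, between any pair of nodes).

A longest path is 10-9-14-15-1, with 4 edges.

4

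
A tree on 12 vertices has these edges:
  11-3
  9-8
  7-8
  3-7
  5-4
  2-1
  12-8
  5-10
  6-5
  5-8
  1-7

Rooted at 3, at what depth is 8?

2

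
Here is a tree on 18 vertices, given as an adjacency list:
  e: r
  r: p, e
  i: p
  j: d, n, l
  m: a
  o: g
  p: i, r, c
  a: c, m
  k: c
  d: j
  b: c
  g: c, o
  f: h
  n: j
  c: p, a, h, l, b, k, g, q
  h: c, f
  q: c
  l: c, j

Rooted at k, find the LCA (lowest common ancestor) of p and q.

c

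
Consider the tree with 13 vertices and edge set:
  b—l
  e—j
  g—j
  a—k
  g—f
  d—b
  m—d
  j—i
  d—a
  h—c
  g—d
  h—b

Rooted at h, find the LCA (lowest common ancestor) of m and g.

d

Ancestors of m (toward the root): m, d, b, h.
Ancestors of g: g, d, b, h.
The deepest node appearing in both lists is d.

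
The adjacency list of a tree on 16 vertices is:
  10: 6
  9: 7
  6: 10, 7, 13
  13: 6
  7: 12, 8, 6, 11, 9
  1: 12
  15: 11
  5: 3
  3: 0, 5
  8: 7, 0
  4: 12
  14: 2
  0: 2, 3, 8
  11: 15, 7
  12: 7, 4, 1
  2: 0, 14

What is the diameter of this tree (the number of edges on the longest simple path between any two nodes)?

6

A longest path is 5 - 3 - 0 - 8 - 7 - 12 - 1, with 6 edges.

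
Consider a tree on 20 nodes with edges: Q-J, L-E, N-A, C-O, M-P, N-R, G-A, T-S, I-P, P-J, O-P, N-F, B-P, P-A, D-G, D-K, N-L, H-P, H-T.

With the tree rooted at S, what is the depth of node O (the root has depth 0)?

S → T → H → P → O — 4 edges.

4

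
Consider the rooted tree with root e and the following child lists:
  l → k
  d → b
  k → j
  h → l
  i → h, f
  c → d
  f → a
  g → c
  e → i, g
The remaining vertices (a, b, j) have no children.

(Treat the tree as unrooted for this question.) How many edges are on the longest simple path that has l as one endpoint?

The node farthest from l is b, via l – h – i – e – g – c – d – b — 7 edges.

7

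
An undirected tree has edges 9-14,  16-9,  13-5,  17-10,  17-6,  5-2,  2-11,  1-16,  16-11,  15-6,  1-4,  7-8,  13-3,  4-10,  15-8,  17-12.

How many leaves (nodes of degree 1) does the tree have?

Degree-1 nodes: 3, 7, 12, 14 — 4 of them.

4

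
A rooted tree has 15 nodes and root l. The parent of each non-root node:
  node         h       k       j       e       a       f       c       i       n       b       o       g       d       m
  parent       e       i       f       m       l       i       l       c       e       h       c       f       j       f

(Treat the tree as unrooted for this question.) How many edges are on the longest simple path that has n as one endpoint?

A farthest node from n is a.
The path n–e–m–f–i–c–l–a has 7 edges.

7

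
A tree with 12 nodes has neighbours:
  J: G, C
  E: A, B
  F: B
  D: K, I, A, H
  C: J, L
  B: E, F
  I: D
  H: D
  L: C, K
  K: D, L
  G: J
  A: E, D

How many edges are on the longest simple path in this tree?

9

A longest path is F-B-E-A-D-K-L-C-J-G, with 9 edges.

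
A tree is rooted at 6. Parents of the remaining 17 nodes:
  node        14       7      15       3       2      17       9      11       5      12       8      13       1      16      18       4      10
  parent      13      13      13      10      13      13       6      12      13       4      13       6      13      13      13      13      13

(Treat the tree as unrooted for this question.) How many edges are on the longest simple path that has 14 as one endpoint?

4

A farthest node from 14 is 11.
The path 14-13-4-12-11 has 4 edges.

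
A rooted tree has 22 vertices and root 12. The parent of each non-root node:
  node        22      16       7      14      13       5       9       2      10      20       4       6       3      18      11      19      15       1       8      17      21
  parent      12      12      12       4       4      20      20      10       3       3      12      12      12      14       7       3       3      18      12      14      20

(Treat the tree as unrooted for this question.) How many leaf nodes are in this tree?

14

Exactly 14 nodes have a single neighbour: 1, 2, 5, 6, 8, 9, 11, 13, 15, 16, 17, 19, 21, 22.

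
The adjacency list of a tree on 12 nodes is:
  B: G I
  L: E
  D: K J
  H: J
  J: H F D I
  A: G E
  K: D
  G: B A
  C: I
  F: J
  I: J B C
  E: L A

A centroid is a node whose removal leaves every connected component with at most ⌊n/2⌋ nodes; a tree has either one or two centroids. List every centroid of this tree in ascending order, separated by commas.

I

Removing I splits the tree into components of sizes 5, 5, 1; the largest is 5 ≤ ⌊12/2⌋ = 6.
No neighbour of I does as well, so I is the unique centroid.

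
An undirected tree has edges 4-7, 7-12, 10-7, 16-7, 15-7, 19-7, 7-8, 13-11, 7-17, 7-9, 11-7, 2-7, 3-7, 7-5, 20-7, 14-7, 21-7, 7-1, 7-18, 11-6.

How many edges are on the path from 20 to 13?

20 – 7 – 11 – 13: 3 edges.

3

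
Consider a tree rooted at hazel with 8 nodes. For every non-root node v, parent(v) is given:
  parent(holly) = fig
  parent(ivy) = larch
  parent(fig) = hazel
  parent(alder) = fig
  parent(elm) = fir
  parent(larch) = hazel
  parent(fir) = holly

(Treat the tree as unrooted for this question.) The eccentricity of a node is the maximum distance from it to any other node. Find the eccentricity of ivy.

The node farthest from ivy is elm, via ivy – larch – hazel – fig – holly – fir – elm — 6 edges.

6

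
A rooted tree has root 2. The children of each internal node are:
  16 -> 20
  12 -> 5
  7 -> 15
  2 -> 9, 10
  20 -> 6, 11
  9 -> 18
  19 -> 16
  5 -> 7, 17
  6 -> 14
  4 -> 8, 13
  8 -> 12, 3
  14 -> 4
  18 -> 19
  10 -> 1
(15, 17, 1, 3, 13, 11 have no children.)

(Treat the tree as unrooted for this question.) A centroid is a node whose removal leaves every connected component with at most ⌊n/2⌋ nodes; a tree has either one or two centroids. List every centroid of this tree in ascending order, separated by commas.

6, 14

Removing 6 splits the tree into components of sizes 10, 9; the largest is 10 ≤ ⌊20/2⌋ = 10.
Its neighbour 14 also leaves a largest component of size 10, so both are centroids.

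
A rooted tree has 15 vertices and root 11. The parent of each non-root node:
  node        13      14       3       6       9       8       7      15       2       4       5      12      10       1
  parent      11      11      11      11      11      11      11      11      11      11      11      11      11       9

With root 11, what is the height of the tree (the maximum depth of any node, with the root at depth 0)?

2

The longest root-to-leaf path is 11-9-1 (2 edges).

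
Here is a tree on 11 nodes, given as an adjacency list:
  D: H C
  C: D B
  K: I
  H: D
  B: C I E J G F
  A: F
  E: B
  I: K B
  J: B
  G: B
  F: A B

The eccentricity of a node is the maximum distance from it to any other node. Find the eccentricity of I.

4

Distances from I peak at 4, attained at H.
I – B – C – D – H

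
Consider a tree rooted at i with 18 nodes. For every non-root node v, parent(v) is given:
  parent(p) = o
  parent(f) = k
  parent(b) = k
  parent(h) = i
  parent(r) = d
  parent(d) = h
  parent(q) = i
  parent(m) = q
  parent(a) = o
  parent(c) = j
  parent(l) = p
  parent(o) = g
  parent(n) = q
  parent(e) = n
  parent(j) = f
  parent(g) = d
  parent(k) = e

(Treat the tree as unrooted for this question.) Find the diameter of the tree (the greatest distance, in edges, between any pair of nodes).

A longest path is c - j - f - k - e - n - q - i - h - d - g - o - p - l, with 13 edges.

13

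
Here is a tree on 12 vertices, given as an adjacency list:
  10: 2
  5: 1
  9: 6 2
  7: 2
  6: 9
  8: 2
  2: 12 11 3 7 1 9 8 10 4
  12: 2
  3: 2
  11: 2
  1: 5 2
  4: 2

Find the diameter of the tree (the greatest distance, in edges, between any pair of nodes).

Starting from 5, a farthest node is 6 at distance 4.
One longest path: 5-1-2-9-6.
So the diameter is 4.

4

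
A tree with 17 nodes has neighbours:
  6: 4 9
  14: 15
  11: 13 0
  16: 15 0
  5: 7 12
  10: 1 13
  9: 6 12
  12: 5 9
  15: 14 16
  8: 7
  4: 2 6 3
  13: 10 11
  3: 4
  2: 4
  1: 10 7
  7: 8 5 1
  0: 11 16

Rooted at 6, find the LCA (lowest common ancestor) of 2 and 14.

Ancestors of 2 (toward the root): 2, 4, 6.
Ancestors of 14: 14, 15, 16, 0, 11, 13, 10, 1, 7, 5, 12, 9, 6.
The deepest node appearing in both lists is 6.

6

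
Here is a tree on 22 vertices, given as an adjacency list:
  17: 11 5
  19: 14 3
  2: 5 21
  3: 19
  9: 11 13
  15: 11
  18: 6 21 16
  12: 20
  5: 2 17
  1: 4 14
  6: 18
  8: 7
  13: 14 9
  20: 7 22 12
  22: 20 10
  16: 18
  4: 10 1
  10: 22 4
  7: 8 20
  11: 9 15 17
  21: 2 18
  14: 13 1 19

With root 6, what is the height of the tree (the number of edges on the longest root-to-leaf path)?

16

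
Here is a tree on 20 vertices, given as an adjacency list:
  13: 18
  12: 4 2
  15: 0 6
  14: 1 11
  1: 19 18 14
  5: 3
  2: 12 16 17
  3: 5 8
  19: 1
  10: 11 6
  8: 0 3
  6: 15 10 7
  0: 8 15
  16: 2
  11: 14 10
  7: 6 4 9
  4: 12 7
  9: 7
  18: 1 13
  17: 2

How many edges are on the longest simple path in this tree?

11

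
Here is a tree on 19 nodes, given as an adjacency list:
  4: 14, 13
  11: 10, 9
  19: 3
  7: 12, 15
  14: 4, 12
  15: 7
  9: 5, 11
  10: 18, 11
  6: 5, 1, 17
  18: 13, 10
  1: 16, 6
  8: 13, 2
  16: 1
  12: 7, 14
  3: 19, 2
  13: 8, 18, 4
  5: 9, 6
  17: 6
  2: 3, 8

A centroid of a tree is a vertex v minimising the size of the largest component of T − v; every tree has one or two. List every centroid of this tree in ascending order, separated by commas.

13

Delete 13: the remaining components have sizes 9, 5, 4. Max 9 ≤ 9, so 13 is a centroid.
Every other node leaves some component of size > 9, so the centroid is unique.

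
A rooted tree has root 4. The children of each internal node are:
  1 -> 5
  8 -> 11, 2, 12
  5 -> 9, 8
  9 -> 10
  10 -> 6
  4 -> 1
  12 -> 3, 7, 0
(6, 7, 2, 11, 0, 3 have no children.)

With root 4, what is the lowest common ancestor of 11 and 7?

8

11's ancestor chain is 11, 8, 5, 1, 4 and 7's is 7, 12, 8, 5, 1, 4; they first meet at 8.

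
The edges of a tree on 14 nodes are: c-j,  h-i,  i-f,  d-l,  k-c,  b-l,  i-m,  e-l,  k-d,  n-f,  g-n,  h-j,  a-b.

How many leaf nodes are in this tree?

4

The leaves are a, e, g, m.
That is 4 leaves.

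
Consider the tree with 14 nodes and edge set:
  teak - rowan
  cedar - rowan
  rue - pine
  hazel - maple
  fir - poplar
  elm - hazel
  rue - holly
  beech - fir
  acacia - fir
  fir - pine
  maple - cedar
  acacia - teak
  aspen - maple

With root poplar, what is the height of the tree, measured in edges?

A deepest node is elm, reached by poplar – fir – acacia – teak – rowan – cedar – maple – hazel – elm.
That path has 8 edges, so the height is 8.

8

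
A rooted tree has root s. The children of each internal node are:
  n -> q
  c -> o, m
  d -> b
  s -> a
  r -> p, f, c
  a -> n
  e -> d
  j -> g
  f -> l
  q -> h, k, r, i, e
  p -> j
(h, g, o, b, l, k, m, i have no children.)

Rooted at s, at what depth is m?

6

s – a – n – q – r – c – m — 6 edges.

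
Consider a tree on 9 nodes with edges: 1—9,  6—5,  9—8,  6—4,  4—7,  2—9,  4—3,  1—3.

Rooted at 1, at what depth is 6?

1 – 3 – 4 – 6 — 3 edges.

3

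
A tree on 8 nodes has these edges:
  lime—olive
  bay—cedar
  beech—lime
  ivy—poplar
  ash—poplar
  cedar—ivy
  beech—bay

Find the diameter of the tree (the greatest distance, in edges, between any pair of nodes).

7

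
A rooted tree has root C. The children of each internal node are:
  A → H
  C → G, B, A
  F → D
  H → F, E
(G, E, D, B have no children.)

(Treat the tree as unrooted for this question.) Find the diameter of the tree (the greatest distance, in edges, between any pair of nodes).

5

Starting from D, a farthest node is B at distance 5.
One longest path: D–F–H–A–C–B.
So the diameter is 5.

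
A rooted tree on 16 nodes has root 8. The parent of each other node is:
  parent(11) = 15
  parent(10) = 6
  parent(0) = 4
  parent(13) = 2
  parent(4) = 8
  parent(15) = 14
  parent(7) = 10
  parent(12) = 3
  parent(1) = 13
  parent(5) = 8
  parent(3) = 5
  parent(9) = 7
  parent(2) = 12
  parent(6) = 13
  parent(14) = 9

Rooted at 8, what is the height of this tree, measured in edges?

12

11 sits deepest: 8–5–3–12–2–13–6–10–7–9–14–15–11 — 12 edges from the root.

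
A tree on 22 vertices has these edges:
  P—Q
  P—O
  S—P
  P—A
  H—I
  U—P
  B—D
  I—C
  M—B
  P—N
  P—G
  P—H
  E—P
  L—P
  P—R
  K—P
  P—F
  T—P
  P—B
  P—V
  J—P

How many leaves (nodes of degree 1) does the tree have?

Degree-1 nodes: A, C, D, E, F, G, J, K, L, M, N, O, Q, R, S, T, U, V — 18 of them.

18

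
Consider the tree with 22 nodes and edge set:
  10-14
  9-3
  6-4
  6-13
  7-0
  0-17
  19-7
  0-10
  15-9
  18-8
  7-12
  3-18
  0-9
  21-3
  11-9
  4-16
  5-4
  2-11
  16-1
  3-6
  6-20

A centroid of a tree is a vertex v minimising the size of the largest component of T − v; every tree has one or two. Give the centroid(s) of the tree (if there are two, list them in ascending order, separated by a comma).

3, 9

If 3 is removed the pieces have sizes 11, 7, 2, 1, all ≤ ⌊22/2⌋ = 11.
Its neighbour 9 also leaves a largest component of size 11, so both are centroids.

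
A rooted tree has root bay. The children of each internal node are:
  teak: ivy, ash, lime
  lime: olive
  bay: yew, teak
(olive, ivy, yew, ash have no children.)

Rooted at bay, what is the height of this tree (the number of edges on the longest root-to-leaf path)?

3

The longest root-to-leaf path is bay–teak–lime–olive (3 edges).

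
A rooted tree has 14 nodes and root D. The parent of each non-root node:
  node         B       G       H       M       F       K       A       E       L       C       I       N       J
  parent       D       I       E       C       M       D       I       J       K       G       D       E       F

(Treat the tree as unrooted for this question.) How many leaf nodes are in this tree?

5

Exactly 5 nodes have a single neighbour: A, B, H, L, N.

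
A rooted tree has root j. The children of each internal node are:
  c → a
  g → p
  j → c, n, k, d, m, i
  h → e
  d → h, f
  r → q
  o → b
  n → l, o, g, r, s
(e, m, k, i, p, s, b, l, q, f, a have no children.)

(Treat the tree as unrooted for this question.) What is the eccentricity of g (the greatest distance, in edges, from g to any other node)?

5

A farthest node from g is e.
The path g-n-j-d-h-e has 5 edges.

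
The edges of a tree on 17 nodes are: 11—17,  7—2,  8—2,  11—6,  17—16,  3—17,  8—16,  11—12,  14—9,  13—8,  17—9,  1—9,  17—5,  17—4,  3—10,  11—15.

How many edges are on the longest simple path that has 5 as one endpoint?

5

The node farthest from 5 is 7, via 5-17-16-8-2-7 — 5 edges.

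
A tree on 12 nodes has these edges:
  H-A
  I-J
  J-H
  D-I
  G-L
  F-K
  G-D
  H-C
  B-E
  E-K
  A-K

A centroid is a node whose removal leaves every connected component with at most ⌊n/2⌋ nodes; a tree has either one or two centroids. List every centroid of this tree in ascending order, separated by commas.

Removing H splits the tree into components of sizes 5, 5, 1; the largest is 5 ≤ ⌊12/2⌋ = 6.
Every other node leaves some component of size > 6, so the centroid is unique.

H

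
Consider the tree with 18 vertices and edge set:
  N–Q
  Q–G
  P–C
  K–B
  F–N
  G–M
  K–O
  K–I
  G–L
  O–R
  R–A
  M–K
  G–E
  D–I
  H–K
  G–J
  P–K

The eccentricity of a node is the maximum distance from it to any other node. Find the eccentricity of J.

The node farthest from J is A, via J–G–M–K–O–R–A — 6 edges.

6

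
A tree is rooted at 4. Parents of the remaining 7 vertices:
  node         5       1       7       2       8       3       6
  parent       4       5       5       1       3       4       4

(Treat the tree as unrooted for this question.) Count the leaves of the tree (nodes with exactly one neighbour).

The leaves are 2, 6, 7, 8.
That is 4 leaves.

4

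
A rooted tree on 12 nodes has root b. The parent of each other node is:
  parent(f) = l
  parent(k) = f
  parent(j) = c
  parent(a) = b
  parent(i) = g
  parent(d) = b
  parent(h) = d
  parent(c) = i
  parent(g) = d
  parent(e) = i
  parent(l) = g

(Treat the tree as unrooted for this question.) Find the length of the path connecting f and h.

4

f–l–g–d–h: 4 edges.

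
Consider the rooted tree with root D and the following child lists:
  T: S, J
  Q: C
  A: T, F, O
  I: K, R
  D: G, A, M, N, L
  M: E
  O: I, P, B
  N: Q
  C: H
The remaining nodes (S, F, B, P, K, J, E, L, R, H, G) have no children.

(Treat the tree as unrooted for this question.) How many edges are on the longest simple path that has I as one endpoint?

7

A farthest node from I is H.
The path I-O-A-D-N-Q-C-H has 7 edges.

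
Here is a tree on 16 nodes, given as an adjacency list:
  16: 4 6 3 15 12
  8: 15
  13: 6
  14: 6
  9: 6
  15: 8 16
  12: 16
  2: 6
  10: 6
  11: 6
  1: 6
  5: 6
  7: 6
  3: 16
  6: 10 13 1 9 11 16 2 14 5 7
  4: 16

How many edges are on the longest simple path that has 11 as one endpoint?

4

Distances from 11 peak at 4, attained at 8.
11–6–16–15–8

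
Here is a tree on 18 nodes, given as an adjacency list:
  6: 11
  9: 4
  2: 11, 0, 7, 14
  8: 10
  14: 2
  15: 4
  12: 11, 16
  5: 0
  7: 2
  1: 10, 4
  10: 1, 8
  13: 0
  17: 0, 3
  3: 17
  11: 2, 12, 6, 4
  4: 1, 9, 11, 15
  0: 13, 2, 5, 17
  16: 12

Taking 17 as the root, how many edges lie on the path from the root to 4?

4

17–0–2–11–4 — 4 edges.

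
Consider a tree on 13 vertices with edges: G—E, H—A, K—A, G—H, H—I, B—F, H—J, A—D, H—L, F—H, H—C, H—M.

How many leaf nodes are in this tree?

Exactly 9 nodes have a single neighbour: B, C, D, E, I, J, K, L, M.

9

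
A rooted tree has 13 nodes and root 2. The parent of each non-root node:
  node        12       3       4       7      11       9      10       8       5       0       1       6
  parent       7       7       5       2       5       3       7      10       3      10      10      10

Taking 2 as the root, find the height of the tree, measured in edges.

4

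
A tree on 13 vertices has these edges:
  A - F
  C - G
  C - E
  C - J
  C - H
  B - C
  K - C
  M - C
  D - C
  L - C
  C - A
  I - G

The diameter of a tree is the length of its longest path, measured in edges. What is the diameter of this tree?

BFS from F reaches I last, at distance 4; BFS from I confirms no node is farther.
Path: F – A – C – G – I.

4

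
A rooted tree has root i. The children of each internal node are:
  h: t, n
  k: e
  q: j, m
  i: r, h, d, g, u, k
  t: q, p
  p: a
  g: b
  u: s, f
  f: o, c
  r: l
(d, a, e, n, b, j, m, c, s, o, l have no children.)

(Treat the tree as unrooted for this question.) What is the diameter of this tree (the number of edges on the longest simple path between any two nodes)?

7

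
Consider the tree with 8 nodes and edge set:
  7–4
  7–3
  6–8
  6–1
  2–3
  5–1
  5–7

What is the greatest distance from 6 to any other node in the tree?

The node farthest from 6 is 2, via 6 – 1 – 5 – 7 – 3 – 2 — 5 edges.

5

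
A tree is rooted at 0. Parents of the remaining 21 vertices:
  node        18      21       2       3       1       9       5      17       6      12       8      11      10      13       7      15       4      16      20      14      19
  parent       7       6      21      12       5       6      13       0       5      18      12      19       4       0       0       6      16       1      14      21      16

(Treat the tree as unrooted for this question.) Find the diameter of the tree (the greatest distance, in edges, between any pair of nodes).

A longest path is 3 – 12 – 18 – 7 – 0 – 13 – 5 – 6 – 21 – 14 – 20, with 10 edges.

10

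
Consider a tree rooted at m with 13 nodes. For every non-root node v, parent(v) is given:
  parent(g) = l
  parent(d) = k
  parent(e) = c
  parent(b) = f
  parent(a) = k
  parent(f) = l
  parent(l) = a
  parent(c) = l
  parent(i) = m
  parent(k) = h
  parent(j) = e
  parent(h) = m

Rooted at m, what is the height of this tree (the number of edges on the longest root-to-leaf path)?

The longest root-to-leaf path is m–h–k–a–l–c–e–j (7 edges).

7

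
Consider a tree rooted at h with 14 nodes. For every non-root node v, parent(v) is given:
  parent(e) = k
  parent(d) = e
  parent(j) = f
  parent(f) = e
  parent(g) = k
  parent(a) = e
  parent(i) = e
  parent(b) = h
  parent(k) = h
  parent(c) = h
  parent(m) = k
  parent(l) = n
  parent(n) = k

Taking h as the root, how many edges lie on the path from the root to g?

2

h – k – g — 2 edges.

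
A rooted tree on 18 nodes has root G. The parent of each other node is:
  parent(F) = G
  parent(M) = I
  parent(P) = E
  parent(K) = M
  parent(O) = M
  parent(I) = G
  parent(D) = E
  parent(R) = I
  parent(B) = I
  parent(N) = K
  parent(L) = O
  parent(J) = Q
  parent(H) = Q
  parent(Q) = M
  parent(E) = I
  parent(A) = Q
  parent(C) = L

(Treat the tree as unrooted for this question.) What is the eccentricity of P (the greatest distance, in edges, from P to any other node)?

6

Distances from P peak at 6, attained at C.
P – E – I – M – O – L – C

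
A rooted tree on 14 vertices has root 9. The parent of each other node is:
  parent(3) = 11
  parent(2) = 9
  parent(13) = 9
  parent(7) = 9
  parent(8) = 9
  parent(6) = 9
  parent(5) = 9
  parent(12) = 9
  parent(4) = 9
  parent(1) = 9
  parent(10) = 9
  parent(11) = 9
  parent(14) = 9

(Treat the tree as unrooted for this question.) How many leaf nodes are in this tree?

The leaves are 1, 2, 3, 4, 5, 6, 7, 8, 10, 12, 13, 14.
That is 12 leaves.

12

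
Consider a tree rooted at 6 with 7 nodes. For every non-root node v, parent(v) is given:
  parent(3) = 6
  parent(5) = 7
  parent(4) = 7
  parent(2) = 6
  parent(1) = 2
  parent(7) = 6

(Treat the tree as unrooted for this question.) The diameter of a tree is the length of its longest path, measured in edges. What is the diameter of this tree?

4

BFS from 1 reaches 4 last, at distance 4; BFS from 4 confirms no node is farther.
Path: 1 - 2 - 6 - 7 - 4.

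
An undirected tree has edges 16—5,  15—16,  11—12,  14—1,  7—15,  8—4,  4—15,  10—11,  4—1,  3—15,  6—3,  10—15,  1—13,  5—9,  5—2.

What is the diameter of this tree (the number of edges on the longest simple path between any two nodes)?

Starting from 12, a farthest node is 13 at distance 6.
One longest path: 12 - 11 - 10 - 15 - 4 - 1 - 13.
So the diameter is 6.

6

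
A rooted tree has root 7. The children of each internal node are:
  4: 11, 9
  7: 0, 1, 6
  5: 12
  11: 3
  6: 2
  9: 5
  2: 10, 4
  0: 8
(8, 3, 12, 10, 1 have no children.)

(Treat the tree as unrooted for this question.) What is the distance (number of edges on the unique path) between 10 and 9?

Walking from 10: 10–2–4–9. Length 3.

3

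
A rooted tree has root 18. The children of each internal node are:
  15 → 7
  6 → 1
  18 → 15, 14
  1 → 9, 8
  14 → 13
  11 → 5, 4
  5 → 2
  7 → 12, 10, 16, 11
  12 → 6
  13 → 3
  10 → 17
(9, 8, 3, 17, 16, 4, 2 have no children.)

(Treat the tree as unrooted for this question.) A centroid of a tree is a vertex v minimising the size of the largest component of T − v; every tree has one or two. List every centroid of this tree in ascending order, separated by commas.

7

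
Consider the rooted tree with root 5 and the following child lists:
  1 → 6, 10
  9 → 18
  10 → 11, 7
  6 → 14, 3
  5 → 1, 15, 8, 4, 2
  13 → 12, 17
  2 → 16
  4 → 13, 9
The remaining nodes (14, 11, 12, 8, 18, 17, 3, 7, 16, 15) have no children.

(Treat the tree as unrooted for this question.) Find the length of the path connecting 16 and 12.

5

16 – 2 – 5 – 4 – 13 – 12: 5 edges.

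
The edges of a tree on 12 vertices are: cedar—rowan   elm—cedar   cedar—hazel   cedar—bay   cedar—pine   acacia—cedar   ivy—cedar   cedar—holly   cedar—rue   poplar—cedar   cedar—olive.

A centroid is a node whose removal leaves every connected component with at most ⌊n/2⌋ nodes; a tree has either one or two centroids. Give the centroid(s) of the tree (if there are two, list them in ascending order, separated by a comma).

cedar

Delete cedar: the remaining components have sizes 1, 1, 1, 1, 1, 1, 1, 1, 1, 1, 1. Max 1 ≤ 6, so cedar is a centroid.
Every other node leaves some component of size > 6, so the centroid is unique.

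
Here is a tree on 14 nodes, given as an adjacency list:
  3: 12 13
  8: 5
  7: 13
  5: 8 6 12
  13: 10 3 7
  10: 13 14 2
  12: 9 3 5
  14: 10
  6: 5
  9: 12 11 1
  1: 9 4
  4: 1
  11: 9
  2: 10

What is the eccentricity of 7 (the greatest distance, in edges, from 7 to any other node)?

A farthest node from 7 is 4.
The path 7-13-3-12-9-1-4 has 6 edges.

6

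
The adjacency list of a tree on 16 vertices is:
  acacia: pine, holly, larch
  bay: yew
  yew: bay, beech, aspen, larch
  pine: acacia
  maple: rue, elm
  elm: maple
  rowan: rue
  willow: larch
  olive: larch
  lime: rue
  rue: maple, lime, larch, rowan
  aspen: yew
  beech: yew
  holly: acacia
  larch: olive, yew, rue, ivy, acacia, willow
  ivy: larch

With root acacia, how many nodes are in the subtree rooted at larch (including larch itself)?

13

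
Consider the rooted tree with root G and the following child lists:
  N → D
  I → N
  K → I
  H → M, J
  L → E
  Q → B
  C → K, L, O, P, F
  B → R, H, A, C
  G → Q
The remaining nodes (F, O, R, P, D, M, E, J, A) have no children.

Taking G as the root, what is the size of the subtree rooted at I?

3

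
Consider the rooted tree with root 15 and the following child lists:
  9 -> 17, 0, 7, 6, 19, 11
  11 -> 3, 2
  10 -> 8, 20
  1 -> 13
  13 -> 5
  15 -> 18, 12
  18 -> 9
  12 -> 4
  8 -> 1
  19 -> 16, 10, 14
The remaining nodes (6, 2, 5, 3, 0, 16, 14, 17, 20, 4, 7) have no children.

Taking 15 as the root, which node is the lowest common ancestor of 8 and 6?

9

Path 8→root: 8 10 19 9 18 15; path 6→root: 6 9 18 15.
First common node: 9.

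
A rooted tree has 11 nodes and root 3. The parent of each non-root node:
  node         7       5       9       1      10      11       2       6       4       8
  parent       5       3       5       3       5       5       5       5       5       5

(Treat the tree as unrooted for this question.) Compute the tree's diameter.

3

A longest path is 1 - 3 - 5 - 4, with 3 edges.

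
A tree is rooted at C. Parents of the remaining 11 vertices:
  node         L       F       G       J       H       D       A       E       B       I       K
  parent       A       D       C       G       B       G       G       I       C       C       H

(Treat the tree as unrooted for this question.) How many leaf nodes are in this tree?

Exactly 5 nodes have a single neighbour: E, F, J, K, L.

5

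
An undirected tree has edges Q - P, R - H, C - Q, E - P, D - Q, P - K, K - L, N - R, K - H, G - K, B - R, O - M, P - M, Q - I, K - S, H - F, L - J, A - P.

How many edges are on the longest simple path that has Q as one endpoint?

The node farthest from Q is N (B also at distance 5), via Q-P-K-H-R-N — 5 edges.

5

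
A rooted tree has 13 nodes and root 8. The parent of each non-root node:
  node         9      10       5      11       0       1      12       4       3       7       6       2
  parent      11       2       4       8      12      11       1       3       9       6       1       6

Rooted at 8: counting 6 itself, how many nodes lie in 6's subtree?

4

Descendants of 6 (including itself): 6, 2, 7, 10. That's 4.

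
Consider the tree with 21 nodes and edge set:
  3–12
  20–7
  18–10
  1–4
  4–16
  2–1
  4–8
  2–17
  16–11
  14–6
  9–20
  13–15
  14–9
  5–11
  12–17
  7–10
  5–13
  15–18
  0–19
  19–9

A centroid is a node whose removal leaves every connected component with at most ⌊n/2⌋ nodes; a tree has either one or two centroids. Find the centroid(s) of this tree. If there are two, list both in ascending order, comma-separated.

13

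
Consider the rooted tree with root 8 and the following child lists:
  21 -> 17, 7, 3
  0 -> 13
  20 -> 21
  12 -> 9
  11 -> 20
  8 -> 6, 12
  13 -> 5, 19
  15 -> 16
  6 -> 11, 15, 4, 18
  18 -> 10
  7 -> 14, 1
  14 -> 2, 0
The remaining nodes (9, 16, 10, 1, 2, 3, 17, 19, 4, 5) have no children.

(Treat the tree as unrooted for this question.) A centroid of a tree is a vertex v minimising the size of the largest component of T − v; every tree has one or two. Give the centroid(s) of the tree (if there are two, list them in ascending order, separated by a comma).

20, 21

If 21 is removed the pieces have sizes 11, 8, 1, 1, all ≤ ⌊22/2⌋ = 11.
Its neighbour 20 also leaves a largest component of size 11, so both are centroids.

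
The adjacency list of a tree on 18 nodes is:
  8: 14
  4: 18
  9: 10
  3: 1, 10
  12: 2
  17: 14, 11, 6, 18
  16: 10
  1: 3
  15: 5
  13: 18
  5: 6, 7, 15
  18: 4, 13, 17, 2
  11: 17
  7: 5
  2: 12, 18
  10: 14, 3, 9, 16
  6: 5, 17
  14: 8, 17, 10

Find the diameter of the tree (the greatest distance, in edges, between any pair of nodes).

7

Starting from 15, a farthest node is 1 at distance 7.
One longest path: 15-5-6-17-14-10-3-1.
So the diameter is 7.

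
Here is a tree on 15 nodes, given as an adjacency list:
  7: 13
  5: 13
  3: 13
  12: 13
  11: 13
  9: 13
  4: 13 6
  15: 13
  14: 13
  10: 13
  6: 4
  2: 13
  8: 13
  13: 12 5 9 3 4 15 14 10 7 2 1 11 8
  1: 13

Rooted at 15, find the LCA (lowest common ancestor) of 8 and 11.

13

8's ancestor chain is 8, 13, 15 and 11's is 11, 13, 15; they first meet at 13.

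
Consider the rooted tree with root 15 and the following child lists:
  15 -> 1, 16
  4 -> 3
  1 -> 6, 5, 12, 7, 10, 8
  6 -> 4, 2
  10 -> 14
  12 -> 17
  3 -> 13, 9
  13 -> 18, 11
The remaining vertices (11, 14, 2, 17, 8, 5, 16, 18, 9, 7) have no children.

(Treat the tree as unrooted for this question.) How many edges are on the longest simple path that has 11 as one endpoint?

A farthest node from 11 is 14 (16, 17 also at distance 7).
The path 11 – 13 – 3 – 4 – 6 – 1 – 10 – 14 has 7 edges.

7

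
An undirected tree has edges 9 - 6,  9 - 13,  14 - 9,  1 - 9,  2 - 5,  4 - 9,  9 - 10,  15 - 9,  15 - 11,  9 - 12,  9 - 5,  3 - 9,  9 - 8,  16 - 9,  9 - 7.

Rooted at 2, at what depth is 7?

3

Climbing from 7 to the root: 7 – 9 – 5 – 2. That's 3 steps.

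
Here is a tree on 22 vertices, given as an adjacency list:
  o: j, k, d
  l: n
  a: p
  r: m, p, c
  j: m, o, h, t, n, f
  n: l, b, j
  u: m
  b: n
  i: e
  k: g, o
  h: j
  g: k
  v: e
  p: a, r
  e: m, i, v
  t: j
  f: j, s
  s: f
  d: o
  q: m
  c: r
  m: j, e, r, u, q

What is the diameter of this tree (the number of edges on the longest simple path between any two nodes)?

A longest path is a–p–r–m–j–o–k–g, with 7 edges.

7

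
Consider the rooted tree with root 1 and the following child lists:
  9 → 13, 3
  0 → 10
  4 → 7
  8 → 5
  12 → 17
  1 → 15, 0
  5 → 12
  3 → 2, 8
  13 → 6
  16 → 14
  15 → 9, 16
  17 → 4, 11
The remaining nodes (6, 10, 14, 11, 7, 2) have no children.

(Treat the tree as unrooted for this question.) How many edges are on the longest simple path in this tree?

11

A longest path is 7-4-17-12-5-8-3-9-15-1-0-10, with 11 edges.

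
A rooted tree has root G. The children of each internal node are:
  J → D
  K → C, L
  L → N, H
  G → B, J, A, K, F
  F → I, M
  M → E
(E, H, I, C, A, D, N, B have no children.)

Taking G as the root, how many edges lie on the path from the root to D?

2

Path from G to D: G–J–D, which has 2 edges.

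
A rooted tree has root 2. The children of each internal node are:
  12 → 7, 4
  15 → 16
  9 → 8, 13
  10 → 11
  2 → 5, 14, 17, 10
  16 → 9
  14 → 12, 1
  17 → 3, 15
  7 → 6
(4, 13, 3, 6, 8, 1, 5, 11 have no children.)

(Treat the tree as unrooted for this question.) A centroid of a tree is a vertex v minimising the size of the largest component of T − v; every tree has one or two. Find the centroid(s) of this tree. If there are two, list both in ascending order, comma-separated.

2

Delete 2: the remaining components have sizes 7, 6, 2, 1. Max 7 ≤ 8, so 2 is a centroid.
Every other node leaves some component of size > 8, so the centroid is unique.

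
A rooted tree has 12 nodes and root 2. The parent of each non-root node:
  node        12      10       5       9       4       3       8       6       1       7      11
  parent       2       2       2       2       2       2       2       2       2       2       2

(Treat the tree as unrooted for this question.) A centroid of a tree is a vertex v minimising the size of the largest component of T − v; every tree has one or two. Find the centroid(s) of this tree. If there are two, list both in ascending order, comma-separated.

Removing 2 splits the tree into components of sizes 1, 1, 1, 1, 1, 1, 1, 1, 1, 1, 1; the largest is 1 ≤ ⌊12/2⌋ = 6.
No neighbour of 2 does as well, so 2 is the unique centroid.

2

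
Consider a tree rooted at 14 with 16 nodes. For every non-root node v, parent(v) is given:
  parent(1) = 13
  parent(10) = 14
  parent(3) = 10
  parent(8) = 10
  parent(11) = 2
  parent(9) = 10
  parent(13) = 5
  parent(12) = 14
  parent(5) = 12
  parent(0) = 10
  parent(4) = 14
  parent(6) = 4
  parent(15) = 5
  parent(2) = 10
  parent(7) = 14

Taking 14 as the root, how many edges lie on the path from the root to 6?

14 – 4 – 6 — 2 edges.

2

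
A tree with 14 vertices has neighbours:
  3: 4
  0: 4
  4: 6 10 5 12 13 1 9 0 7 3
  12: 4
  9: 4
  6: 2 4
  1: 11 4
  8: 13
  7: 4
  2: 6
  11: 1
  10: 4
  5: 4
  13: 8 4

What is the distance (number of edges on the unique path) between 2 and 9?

3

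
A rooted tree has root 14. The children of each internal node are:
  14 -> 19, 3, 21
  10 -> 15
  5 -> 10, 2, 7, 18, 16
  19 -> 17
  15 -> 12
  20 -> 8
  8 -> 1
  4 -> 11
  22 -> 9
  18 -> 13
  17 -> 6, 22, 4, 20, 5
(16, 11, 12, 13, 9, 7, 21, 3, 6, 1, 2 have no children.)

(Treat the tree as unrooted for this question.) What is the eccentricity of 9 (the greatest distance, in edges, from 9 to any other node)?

Distances from 9 peak at 6, attained at 12.
9 – 22 – 17 – 5 – 10 – 15 – 12

6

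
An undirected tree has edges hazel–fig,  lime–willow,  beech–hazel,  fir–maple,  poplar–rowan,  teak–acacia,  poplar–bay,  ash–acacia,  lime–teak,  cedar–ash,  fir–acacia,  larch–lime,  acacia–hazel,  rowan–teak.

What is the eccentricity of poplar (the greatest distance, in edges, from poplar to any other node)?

5

Distances from poplar peak at 5, attained at beech (maple, fig, cedar also at distance 5).
poplar–rowan–teak–acacia–hazel–beech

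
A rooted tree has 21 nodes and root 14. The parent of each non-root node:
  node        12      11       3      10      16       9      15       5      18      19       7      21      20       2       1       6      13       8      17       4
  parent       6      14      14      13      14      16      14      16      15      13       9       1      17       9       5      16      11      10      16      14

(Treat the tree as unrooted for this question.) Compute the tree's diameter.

A longest path is 8 – 10 – 13 – 11 – 14 – 16 – 5 – 1 – 21, with 8 edges.

8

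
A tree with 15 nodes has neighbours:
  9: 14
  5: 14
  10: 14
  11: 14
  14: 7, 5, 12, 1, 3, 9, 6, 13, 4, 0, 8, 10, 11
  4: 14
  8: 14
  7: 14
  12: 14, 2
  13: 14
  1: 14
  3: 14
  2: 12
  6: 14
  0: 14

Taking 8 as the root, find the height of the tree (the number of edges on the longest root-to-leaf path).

3

The longest root-to-leaf path is 8 – 14 – 12 – 2 (3 edges).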